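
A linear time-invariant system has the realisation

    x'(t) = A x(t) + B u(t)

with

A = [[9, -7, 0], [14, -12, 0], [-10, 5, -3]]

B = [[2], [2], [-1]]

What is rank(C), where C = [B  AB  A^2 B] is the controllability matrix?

AB = [[4], [4], [-7]]
A^2B = [[8], [8], [1]]
Controllability matrix C = [B  AB  A^2B] = [[2, 4, 8], [2, 4, 8], [-1, -7, 1]]
The rows r1, r2, r3 of C are linearly dependent: -r1 + r2 = 0 (check each entry), so rank(C) ≤ 2.
The 2×2 minor from rows 1, 3, columns 1, 2 is 2·(-7) - 4·(-1) = -14 - (-4) = -10 ≠ 0, so rank(C) = 2.
rank(C) = 2 < n = 3, so the pair (A, B) is not completely controllable.

2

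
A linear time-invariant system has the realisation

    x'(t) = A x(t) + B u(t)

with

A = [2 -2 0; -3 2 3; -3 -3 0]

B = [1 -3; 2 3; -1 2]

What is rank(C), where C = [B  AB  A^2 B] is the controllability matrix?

3

AB = [[-2, -12], [-2, 21], [-9, 0]]
A^2B = [[0, -66], [-25, 78], [12, -27]]
Controllability matrix C = [B  AB  A^2B] = [[1, -3, -2, -12, 0, -66], [2, 3, -2, 21, -25, 78], [-1, 2, -9, 0, 12, -27]]
Take the 3×3 submatrix of C formed by columns 1, 2, 3: [[1, -3, -2], [2, 3, -2], [-1, 2, -9]]. Its determinant is 1·(3·(-9) - (-2)·2) - (-3)·(2·(-9) - (-2)·(-1)) + (-2)·(2·2 - 3·(-1)) = 1·(-23) - (-3)·(-20) + (-2)·7 = -97 ≠ 0.
So rank(C) ≥ 3; since C has 3 rows, rank(C) = 3.
rank(C) = 3 = n, so the pair (A, B) is completely controllable.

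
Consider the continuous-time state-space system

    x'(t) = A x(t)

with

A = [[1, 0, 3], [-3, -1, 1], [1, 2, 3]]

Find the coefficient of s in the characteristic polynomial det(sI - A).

Expand det(sI - A) for the 3×3 matrix.
p(s) = s^3 - 3s^2 - 6s + 20.
(Check: constant term = det(-A) = (-1)^3 det A = 20; coefficient of s^2 = -tr A = -3.)
The coefficient of s is -6.

-6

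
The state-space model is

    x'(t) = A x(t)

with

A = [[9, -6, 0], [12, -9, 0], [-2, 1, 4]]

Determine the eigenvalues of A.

det(sI - A) = s^3 - (tr A)s^2 + (M11 + M22 + M33)s - det A, where Mii is the 2×2 principal minor of A obtained by deleting row i and column i.
tr A = 9 + (-9) + 4 = 4; M11 = (-9)·4 - 0·1 = -36 - 0 = -36; M22 = 9·4 - 0·(-2) = 36 - 0 = 36; M33 = 9·(-9) - (-6)·12 = -81 - (-72) = -9; sum of minors = -9.
det A = 9·((-9)·4 - 0·1) - (-6)·(12·4 - 0·(-2)) + 0·(12·1 - (-9)·(-2)) = 9·(-36) - (-6)·48 + 0·(-6) = -36.
So p(s) = det(sI - A) = s^3 - 4s^2 - 9s + 36.
Rational-root test: any integer root divides 36. Testing small divisors, s = -3 works: p(-3) = -27 + (-36) + 27 + 36 = 0, so (s + 3) is a factor.
Dividing, p(s) = (s + 3)(s^2 - 7s + 12).
Factor s^2 - 7s + 12: two numbers with sum 7 and product 12 are 4 and 3, so s^2 - 7s + 12 = (s - 4)(s - 3).
Hence p(s) = (s - 4) (s - 3) (s + 3), with roots -3, 3, 4.
At least one eigenvalue has non-negative real part, so the system is not asymptotically stable.

-3, 3, 4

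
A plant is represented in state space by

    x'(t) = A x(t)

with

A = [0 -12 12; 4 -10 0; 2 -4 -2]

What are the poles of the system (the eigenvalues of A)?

-6, -4, -2

det(sI - A) = s^3 - (tr A)s^2 + (M11 + M22 + M33)s - det A, where Mii is the 2×2 principal minor of A obtained by deleting row i and column i.
tr A = 0 + (-10) + (-2) = -12; M11 = (-10)·(-2) - 0·(-4) = 20 - 0 = 20; M22 = 0·(-2) - 12·2 = 0 - 24 = -24; M33 = 0·(-10) - (-12)·4 = 0 - (-48) = 48; sum of minors = 44.
det A = 0·((-10)·(-2) - 0·(-4)) - (-12)·(4·(-2) - 0·2) + 12·(4·(-4) - (-10)·2) = 0·20 - (-12)·(-8) + 12·4 = -48.
So p(s) = det(sI - A) = s^3 + 12s^2 + 44s + 48.
Rational-root test: any integer root divides 48. Testing small divisors, s = -2 works: p(-2) = -8 + 48 + (-88) + 48 = 0, so (s + 2) is a factor.
Dividing, p(s) = (s + 2)(s^2 + 10s + 24).
Factor s^2 + 10s + 24: two numbers with sum -10 and product 24 are -4 and -6, so s^2 + 10s + 24 = (s + 4)(s + 6).
Hence p(s) = (s + 2) (s + 4) (s + 6), with roots -6, -4, -2.
All eigenvalues have negative real part, so the system is asymptotically stable.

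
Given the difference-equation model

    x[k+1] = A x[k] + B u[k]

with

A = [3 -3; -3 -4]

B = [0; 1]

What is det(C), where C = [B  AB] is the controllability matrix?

3

AB = [[-3], [-4]]
Controllability matrix C = [B  AB] = [[0, -3], [1, -4]]
det(C) = 0·(-4) - (-3)·1 = 0 - (-3) = 3
Since det(C) ≠ 0, rank(C) = 2 and the system is completely controllable.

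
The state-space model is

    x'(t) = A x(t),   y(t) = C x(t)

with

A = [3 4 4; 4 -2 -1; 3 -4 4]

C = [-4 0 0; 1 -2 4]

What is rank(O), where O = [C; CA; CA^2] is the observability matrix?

3

CA = [[-12, -16, -16], [7, -8, 22]]
CA^2 = [[-148, 48, -96], [55, -44, 124]]
Observability matrix O = [C; CA; CA^2] = [[-4, 0, 0], [1, -2, 4], [-12, -16, -16], [7, -8, 22], [-148, 48, -96], [55, -44, 124]]
Take the 3×3 submatrix of O formed by rows 1, 2, 3: [[-4, 0, 0], [1, -2, 4], [-12, -16, -16]]. Its determinant is (-4)·((-2)·(-16) - 4·(-16)) - 0·(1·(-16) - 4·(-12)) + 0·(1·(-16) - (-2)·(-12)) = (-4)·96 - 0·32 + 0·(-40) = -384 ≠ 0.
So rank(O) ≥ 3; since O has 3 columns, rank(O) = 3.
rank(O) = 3 = n, so the pair (A, C) is completely observable.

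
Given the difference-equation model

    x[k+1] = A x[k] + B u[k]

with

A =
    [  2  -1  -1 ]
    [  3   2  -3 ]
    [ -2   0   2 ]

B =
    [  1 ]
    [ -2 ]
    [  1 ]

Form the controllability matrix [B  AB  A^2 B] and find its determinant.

AB = [[3], [-4], [0]]
A^2B = [[10], [1], [-6]]
Controllability matrix C = [B  AB  A^2B] = [[1, 3, 10], [-2, -4, 1], [1, 0, -6]]
Expanding along the first row, det(C) = 1·((-4)·(-6) - 1·0) - 3·((-2)·(-6) - 1·1) + 10·((-2)·0 - (-4)·1) = 1·24 - 3·11 + 10·4 = 31
Since det(C) ≠ 0, rank(C) = 3 and the system is completely controllable.

31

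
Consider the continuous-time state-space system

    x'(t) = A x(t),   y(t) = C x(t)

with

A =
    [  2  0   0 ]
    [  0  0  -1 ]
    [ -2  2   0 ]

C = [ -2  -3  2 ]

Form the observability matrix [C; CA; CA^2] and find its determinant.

442

CA = [[-8, 4, 3]]
CA^2 = [[-22, 6, -4]]
Observability matrix O = [C; CA; CA^2] = [[-2, -3, 2], [-8, 4, 3], [-22, 6, -4]]
Expanding along the first row, det(O) = (-2)·(4·(-4) - 3·6) - (-3)·((-8)·(-4) - 3·(-22)) + 2·((-8)·6 - 4·(-22)) = (-2)·(-34) - (-3)·98 + 2·40 = 442
Since det(O) ≠ 0, rank(O) = 3 and the system is completely observable.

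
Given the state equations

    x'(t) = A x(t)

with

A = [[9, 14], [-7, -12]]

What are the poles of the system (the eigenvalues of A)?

det(sI - A) = s^2 - (tr A)s + det A, with tr A = 9 + (-12) = -3 and det A = 9·(-12) - 14·(-7) = -108 - (-98) = -10.
So p(s) = det(sI - A) = s^2 + 3s - 10.
Factor s^2 + 3s - 10: two numbers with sum -3 and product -10 are 2 and -5, so s^2 + 3s - 10 = (s - 2)(s + 5).
Hence p(s) = (s - 2) (s + 5), with roots -5, 2.
At least one eigenvalue has non-negative real part, so the system is not asymptotically stable.

-5, 2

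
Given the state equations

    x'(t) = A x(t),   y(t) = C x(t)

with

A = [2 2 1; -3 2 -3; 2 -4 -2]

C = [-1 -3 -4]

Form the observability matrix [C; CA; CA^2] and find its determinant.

-469

CA = [[-1, 8, 16]]
CA^2 = [[6, -50, -57]]
Observability matrix O = [C; CA; CA^2] = [[-1, -3, -4], [-1, 8, 16], [6, -50, -57]]
Expanding along the first row, det(O) = (-1)·(8·(-57) - 16·(-50)) - (-3)·((-1)·(-57) - 16·6) + (-4)·((-1)·(-50) - 8·6) = (-1)·344 - (-3)·(-39) + (-4)·2 = -469
Since det(O) ≠ 0, rank(O) = 3 and the system is completely observable.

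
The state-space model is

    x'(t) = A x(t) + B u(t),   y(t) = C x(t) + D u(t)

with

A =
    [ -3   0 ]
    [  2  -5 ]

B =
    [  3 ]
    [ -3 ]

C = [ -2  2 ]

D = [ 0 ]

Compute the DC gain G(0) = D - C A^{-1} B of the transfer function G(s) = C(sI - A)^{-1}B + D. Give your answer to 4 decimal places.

G(0) = C(-A)^{-1}B + D = -C A^{-1} B + D.
det A = 15, so A^{-1} = (1/15)·adj(A) = [[-1/3, 0], [-2/15, -1/5]]
A^{-1} B = [-1, 1/5]^T
C A^{-1} B = 12/5
G(0) = D - C A^{-1} B = 0 - (12/5) = -12/5 ≈ -2.4000

-2.4000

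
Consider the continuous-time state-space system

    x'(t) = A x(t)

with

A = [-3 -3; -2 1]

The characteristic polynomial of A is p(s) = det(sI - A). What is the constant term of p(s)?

-9

For a 2×2 matrix, det(sI - A) = s^2 - (tr A)s + det A.
tr A = -2, det A = -9.
So p(s) = s^2 + 2s - 9.
The constant term is -9.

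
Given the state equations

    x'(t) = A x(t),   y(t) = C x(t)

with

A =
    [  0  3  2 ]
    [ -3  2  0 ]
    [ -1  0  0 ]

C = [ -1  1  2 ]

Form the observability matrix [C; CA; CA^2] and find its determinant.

CA = [[-5, -1, -2]]
CA^2 = [[5, -17, -10]]
Observability matrix O = [C; CA; CA^2] = [[-1, 1, 2], [-5, -1, -2], [5, -17, -10]]
Expanding along the first row, det(O) = (-1)·((-1)·(-10) - (-2)·(-17)) - 1·((-5)·(-10) - (-2)·5) + 2·((-5)·(-17) - (-1)·5) = (-1)·(-24) - 1·60 + 2·90 = 144
Since det(O) ≠ 0, rank(O) = 3 and the system is completely observable.

144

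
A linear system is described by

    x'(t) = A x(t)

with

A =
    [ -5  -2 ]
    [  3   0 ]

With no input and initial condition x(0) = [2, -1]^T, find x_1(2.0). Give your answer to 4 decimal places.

-0.0267

det(sI - A) = s^2 - (tr A)s + det A, with tr A = (-5) + 0 = -5 and det A = (-5)·0 - (-2)·3 = 0 - (-6) = 6.
So p(s) = det(sI - A) = s^2 + 5s + 6.
Factor s^2 + 5s + 6: two numbers with sum -5 and product 6 are -2 and -3, so s^2 + 5s + 6 = (s + 2)(s + 3).
Hence p(s) = (s + 2) (s + 3), with roots -3, -2.
The eigenvalues -3, -2 are distinct and real, so A is diagonalisable and x(t) = e^{At} x(0) = V diag(e^{λ_i t}) V^{-1} x(0), where the columns of V are the eigenvectors.
λ = -3: A - (-3)I = [[-2, -2], [3, 3]]. Row 1 gives (-2)·v1 + (-2)·v2 = 0, so take v_1 = [1, -1]^T.
λ = -2: A - (-2)I = [[-3, -2], [3, 2]]. Row 1 gives (-3)·v1 + (-2)·v2 = 0, so take v_2 = [-2, 3]^T.
V = [v_1 v_2] = [[1, -2], [-1, 3]] has det V = 1, so V^{-1} = adj(V)/det V = [[3, 2], [1, 1]].
Modal coordinates z(0) = V^{-1} x(0): 3·2 + 2·(-1) = 4; 1·2 + 1·(-1) = 1; so z(0) = [4, 1]^T.
x_1(t) = Σ_i (v_i)_1 · z_i(0) · e^{λ_i t} (row 1 of V times the modal terms).
x_1(2.0) = 1·4·e^{-3·2.0} + (-2)·1·e^{-2·2.0} = 4·0.002479 + (-2)·0.018316 = -0.0267.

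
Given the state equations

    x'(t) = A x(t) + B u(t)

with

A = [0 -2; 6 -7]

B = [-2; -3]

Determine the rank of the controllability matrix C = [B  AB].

AB = [[6], [9]]
Controllability matrix C = [B  AB] = [[-2, 6], [-3, 9]]
Every column of C is a scalar multiple of column 1 = [-2, -3] (multipliers 1, -3), so the columns span a one-dimensional space.
C ≠ 0, hence rank(C) = 1.
rank(C) = 1 < n = 2, so the pair (A, B) is not completely controllable.

1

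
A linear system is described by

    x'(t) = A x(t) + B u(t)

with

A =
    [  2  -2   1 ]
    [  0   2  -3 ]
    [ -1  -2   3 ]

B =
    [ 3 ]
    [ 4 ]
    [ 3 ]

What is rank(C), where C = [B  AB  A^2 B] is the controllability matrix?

3

AB = [[1], [-1], [-2]]
A^2B = [[2], [4], [-5]]
Controllability matrix C = [B  AB  A^2B] = [[3, 1, 2], [4, -1, 4], [3, -2, -5]]
det(C) = 3·((-1)·(-5) - 4·(-2)) - 1·(4·(-5) - 4·3) + 2·(4·(-2) - (-1)·3) = 3·13 - 1·(-32) + 2·(-5) = 61 ≠ 0, so rank(C) = 3.
rank(C) = 3 = n, so the pair (A, B) is completely controllable.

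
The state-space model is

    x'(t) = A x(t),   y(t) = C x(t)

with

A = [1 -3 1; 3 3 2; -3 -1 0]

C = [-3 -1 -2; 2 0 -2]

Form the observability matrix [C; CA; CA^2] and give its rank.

CA = [[0, 8, -5], [8, -4, 2]]
CA^2 = [[39, 29, 16], [-10, -38, 0]]
Observability matrix O = [C; CA; CA^2] = [[-3, -1, -2], [2, 0, -2], [0, 8, -5], [8, -4, 2], [39, 29, 16], [-10, -38, 0]]
Take the 3×3 submatrix of O formed by rows 1, 2, 3: [[-3, -1, -2], [2, 0, -2], [0, 8, -5]]. Its determinant is (-3)·(0·(-5) - (-2)·8) - (-1)·(2·(-5) - (-2)·0) + (-2)·(2·8 - 0·0) = (-3)·16 - (-1)·(-10) + (-2)·16 = -90 ≠ 0.
So rank(O) ≥ 3; since O has 3 columns, rank(O) = 3.
rank(O) = 3 = n, so the pair (A, C) is completely observable.

3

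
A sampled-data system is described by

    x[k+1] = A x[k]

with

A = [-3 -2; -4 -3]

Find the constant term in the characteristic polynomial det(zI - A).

For a 2×2 matrix, det(zI - A) = z^2 - (tr A)z + det A.
tr A = -6, det A = 1.
So p(z) = z^2 + 6z + 1.
The constant term is 1.

1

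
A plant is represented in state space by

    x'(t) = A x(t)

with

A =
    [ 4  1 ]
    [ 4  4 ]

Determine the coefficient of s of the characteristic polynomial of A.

For a 2×2 matrix, det(sI - A) = s^2 - (tr A)s + det A.
tr A = 8, det A = 12.
So p(s) = s^2 - 8s + 12.
The coefficient of s is -8.

-8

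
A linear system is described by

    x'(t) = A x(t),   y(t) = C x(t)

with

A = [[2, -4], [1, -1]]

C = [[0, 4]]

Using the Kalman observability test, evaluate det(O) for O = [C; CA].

-16

CA = [[4, -4]]
Observability matrix O = [C; CA] = [[0, 4], [4, -4]]
det(O) = 0·(-4) - 4·4 = 0 - 16 = -16
Since det(O) ≠ 0, rank(O) = 2 and the system is completely observable.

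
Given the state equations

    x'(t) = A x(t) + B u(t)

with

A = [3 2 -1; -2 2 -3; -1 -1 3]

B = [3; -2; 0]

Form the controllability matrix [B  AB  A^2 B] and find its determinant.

AB = [[5], [-10], [-1]]
A^2B = [[-4], [-27], [2]]
Controllability matrix C = [B  AB  A^2B] = [[3, 5, -4], [-2, -10, -27], [0, -1, 2]]
Expanding along the first row, det(C) = 3·((-10)·2 - (-27)·(-1)) - 5·((-2)·2 - (-27)·0) + (-4)·((-2)·(-1) - (-10)·0) = 3·(-47) - 5·(-4) + (-4)·2 = -129
Since det(C) ≠ 0, rank(C) = 3 and the system is completely controllable.

-129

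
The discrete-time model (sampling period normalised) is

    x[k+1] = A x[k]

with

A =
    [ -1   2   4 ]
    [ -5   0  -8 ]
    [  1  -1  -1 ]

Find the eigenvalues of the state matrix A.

-2, -1, 1

det(zI - A) = z^3 - (tr A)z^2 + (M11 + M22 + M33)z - det A, where Mii is the 2×2 principal minor of A obtained by deleting row i and column i.
tr A = (-1) + 0 + (-1) = -2; M11 = 0·(-1) - (-8)·(-1) = 0 - 8 = -8; M22 = (-1)·(-1) - 4·1 = 1 - 4 = -3; M33 = (-1)·0 - 2·(-5) = 0 - (-10) = 10; sum of minors = -1.
det A = (-1)·(0·(-1) - (-8)·(-1)) - 2·((-5)·(-1) - (-8)·1) + 4·((-5)·(-1) - 0·1) = (-1)·(-8) - 2·13 + 4·5 = 2.
So p(z) = det(zI - A) = z^3 + 2z^2 - z - 2.
Rational-root test: any integer root divides -2. Testing small divisors, z = -1 works: p(-1) = -1 + 2 + 1 + (-2) = 0, so (z + 1) is a factor.
Dividing, p(z) = (z + 1)(z^2 + z - 2).
Factor z^2 + z - 2: two numbers with sum -1 and product -2 are 1 and -2, so z^2 + z - 2 = (z - 1)(z + 2).
Hence p(z) = (z - 1) (z + 1) (z + 2), with roots -2, -1, 1.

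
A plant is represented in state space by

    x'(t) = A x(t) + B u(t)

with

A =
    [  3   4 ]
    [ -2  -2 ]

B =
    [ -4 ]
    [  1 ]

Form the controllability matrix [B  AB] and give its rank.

2

AB = [[-8], [6]]
Controllability matrix C = [B  AB] = [[-4, -8], [1, 6]]
det(C) = (-4)·6 - (-8)·1 = -24 - (-8) = -16 ≠ 0, so rank(C) = 2.
rank(C) = 2 = n, so the pair (A, B) is completely controllable.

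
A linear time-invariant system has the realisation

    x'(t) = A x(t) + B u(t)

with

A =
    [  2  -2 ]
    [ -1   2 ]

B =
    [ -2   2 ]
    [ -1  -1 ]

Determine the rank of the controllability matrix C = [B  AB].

AB = [[-2, 6], [0, -4]]
Controllability matrix C = [B  AB] = [[-2, 2, -2, 6], [-1, -1, 0, -4]]
Take the 2×2 submatrix of C formed by columns 1, 2: [[-2, 2], [-1, -1]]. Its determinant is (-2)·(-1) - 2·(-1) = 2 - (-2) = 4 ≠ 0.
So rank(C) ≥ 2; since C has 2 rows, rank(C) = 2.
rank(C) = 2 = n, so the pair (A, B) is completely controllable.

2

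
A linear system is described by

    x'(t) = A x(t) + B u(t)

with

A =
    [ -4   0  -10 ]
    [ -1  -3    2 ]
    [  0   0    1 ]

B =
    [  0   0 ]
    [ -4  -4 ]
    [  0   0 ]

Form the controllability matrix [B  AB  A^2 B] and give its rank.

1

AB = [[0, 0], [12, 12], [0, 0]]
A^2B = [[0, 0], [-36, -36], [0, 0]]
Controllability matrix C = [B  AB  A^2B] = [[0, 0, 0, 0, 0, 0], [-4, -4, 12, 12, -36, -36], [0, 0, 0, 0, 0, 0]]
Every column of C is a scalar multiple of column 1 = [0, -4, 0] (multipliers 1, 1, -3, -3, 9, 9), so the columns span a one-dimensional space.
C ≠ 0, hence rank(C) = 1.
rank(C) = 1 < n = 3, so the pair (A, B) is not completely controllable.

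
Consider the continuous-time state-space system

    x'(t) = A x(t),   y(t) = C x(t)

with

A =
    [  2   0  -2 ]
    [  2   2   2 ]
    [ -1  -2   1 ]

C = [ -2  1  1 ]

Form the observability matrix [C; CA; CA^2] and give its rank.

3

CA = [[-3, 0, 7]]
CA^2 = [[-13, -14, 13]]
Observability matrix O = [C; CA; CA^2] = [[-2, 1, 1], [-3, 0, 7], [-13, -14, 13]]
det(O) = (-2)·(0·13 - 7·(-14)) - 1·((-3)·13 - 7·(-13)) + 1·((-3)·(-14) - 0·(-13)) = (-2)·98 - 1·52 + 1·42 = -206 ≠ 0, so rank(O) = 3.
rank(O) = 3 = n, so the pair (A, C) is completely observable.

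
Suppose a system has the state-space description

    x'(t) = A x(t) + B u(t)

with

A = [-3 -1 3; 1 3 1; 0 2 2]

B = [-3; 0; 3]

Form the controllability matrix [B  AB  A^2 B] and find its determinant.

AB = [[18], [0], [6]]
A^2B = [[-36], [24], [12]]
Controllability matrix C = [B  AB  A^2B] = [[-3, 18, -36], [0, 0, 24], [3, 6, 12]]
Expanding along the first row, det(C) = (-3)·(0·12 - 24·6) - 18·(0·12 - 24·3) + (-36)·(0·6 - 0·3) = (-3)·(-144) - 18·(-72) + (-36)·0 = 1728
Since det(C) ≠ 0, rank(C) = 3 and the system is completely controllable.

1728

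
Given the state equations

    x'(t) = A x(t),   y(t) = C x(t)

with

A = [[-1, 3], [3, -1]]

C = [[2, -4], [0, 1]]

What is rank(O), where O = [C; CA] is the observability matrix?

2

CA = [[-14, 10], [3, -1]]
Observability matrix O = [C; CA] = [[2, -4], [0, 1], [-14, 10], [3, -1]]
Take the 2×2 submatrix of O formed by rows 1, 2: [[2, -4], [0, 1]]. Its determinant is 2·1 - (-4)·0 = 2 - 0 = 2 ≠ 0.
So rank(O) ≥ 2; since O has 2 columns, rank(O) = 2.
rank(O) = 2 = n, so the pair (A, C) is completely observable.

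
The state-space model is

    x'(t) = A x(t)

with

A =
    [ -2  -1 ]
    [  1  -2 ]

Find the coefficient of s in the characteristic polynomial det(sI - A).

4

For a 2×2 matrix, det(sI - A) = s^2 - (tr A)s + det A.
tr A = -4, det A = 5.
So p(s) = s^2 + 4s + 5.
The coefficient of s is 4.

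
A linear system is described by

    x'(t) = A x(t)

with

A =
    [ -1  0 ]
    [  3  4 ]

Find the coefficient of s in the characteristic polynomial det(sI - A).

-3

For a 2×2 matrix, det(sI - A) = s^2 - (tr A)s + det A.
tr A = 3, det A = -4.
So p(s) = s^2 - 3s - 4.
The coefficient of s is -3.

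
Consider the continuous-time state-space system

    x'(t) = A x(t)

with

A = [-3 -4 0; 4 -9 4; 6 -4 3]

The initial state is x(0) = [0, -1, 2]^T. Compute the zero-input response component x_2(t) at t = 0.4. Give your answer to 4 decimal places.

1.4696

det(sI - A) = s^3 - (tr A)s^2 + (M11 + M22 + M33)s - det A, where Mii is the 2×2 principal minor of A obtained by deleting row i and column i.
tr A = (-3) + (-9) + 3 = -9; M11 = (-9)·3 - 4·(-4) = -27 - (-16) = -11; M22 = (-3)·3 - 0·6 = -9 - 0 = -9; M33 = (-3)·(-9) - (-4)·4 = 27 - (-16) = 43; sum of minors = 23.
det A = (-3)·((-9)·3 - 4·(-4)) - (-4)·(4·3 - 4·6) + 0·(4·(-4) - (-9)·6) = (-3)·(-11) - (-4)·(-12) + 0·38 = -15.
So p(s) = det(sI - A) = s^3 + 9s^2 + 23s + 15.
Rational-root test: any integer root divides 15. Testing small divisors, s = -1 works: p(-1) = -1 + 9 + (-23) + 15 = 0, so (s + 1) is a factor.
Dividing, p(s) = (s + 1)(s^2 + 8s + 15).
Factor s^2 + 8s + 15: two numbers with sum -8 and product 15 are -3 and -5, so s^2 + 8s + 15 = (s + 3)(s + 5).
Hence p(s) = (s + 1) (s + 3) (s + 5), with roots -5, -3, -1.
The eigenvalues -5, -3, -1 are distinct and real, so A is diagonalisable and x(t) = e^{At} x(0) = V diag(e^{λ_i t}) V^{-1} x(0), where the columns of V are the eigenvectors.
λ = -5: A - (-5)I = [[2, -4, 0], [4, -4, 4], [6, -4, 8]]. v must be orthogonal to every row; (row 1) × (row 2) = [-16, -8, 8], so take v_1 = [2, 1, -1]^T.
λ = -3: A - (-3)I = [[0, -4, 0], [4, -6, 4], [6, -4, 6]]. v must be orthogonal to every row; (row 1) × (row 2) = [-16, 0, 16], so take v_2 = [-1, 0, 1]^T.
λ = -1: A - (-1)I = [[-2, -4, 0], [4, -8, 4], [6, -4, 4]]. v must be orthogonal to every row; (row 1) × (row 2) = [-16, 8, 32], so take v_3 = [-2, 1, 4]^T.
V = [v_1 v_2 v_3] = [[2, -1, -2], [1, 0, 1], [-1, 1, 4]] has det V = 1, so V^{-1} = adj(V)/det V = [[-1, 2, -1], [-5, 6, -4], [1, -1, 1]].
Modal coordinates z(0) = V^{-1} x(0): (-1)·0 + 2·(-1) + (-1)·2 = -4; (-5)·0 + 6·(-1) + (-4)·2 = -14; 1·0 + (-1)·(-1) + 1·2 = 3; so z(0) = [-4, -14, 3]^T.
x_2(t) = Σ_i (v_i)_2 · z_i(0) · e^{λ_i t} (row 2 of V times the modal terms).
x_2(0.4) = 1·(-4)·e^{-5·0.4} + 0·(-14)·e^{-3·0.4} + 1·3·e^{-1·0.4} = (-4)·0.135335 + 0·0.301194 + 3·0.670320 = 1.4696.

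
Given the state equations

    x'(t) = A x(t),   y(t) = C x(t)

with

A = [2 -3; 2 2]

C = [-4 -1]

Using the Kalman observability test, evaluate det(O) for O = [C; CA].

-50

CA = [[-10, 10]]
Observability matrix O = [C; CA] = [[-4, -1], [-10, 10]]
det(O) = (-4)·10 - (-1)·(-10) = -40 - 10 = -50
Since det(O) ≠ 0, rank(O) = 2 and the system is completely observable.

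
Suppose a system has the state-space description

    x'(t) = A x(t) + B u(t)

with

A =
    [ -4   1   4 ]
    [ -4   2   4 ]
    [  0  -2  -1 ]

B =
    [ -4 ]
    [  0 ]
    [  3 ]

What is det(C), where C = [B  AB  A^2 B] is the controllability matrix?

AB = [[28], [28], [-3]]
A^2B = [[-96], [-68], [-53]]
Controllability matrix C = [B  AB  A^2B] = [[-4, 28, -96], [0, 28, -68], [3, -3, -53]]
Expanding along the first row, det(C) = (-4)·(28·(-53) - (-68)·(-3)) - 28·(0·(-53) - (-68)·3) + (-96)·(0·(-3) - 28·3) = (-4)·(-1688) - 28·204 + (-96)·(-84) = 9104
Since det(C) ≠ 0, rank(C) = 3 and the system is completely controllable.

9104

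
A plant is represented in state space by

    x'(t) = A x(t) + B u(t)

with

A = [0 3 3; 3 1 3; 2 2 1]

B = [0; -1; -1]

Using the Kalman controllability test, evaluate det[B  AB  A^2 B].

AB = [[-6], [-4], [-3]]
A^2B = [[-21], [-31], [-23]]
Controllability matrix C = [B  AB  A^2B] = [[0, -6, -21], [-1, -4, -31], [-1, -3, -23]]
Expanding along the first row, det(C) = 0·((-4)·(-23) - (-31)·(-3)) - (-6)·((-1)·(-23) - (-31)·(-1)) + (-21)·((-1)·(-3) - (-4)·(-1)) = 0·(-1) - (-6)·(-8) + (-21)·(-1) = -27
Since det(C) ≠ 0, rank(C) = 3 and the system is completely controllable.

-27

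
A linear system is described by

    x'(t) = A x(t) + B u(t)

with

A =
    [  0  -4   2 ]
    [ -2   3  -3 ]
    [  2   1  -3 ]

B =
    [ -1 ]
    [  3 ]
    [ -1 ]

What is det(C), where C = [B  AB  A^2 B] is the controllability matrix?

-932

AB = [[-14], [14], [4]]
A^2B = [[-48], [58], [-26]]
Controllability matrix C = [B  AB  A^2B] = [[-1, -14, -48], [3, 14, 58], [-1, 4, -26]]
Expanding along the first row, det(C) = (-1)·(14·(-26) - 58·4) - (-14)·(3·(-26) - 58·(-1)) + (-48)·(3·4 - 14·(-1)) = (-1)·(-596) - (-14)·(-20) + (-48)·26 = -932
Since det(C) ≠ 0, rank(C) = 3 and the system is completely controllable.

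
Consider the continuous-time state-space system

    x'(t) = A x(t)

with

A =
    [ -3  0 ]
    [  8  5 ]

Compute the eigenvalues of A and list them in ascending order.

-3, 5

det(sI - A) = s^2 - (tr A)s + det A, with tr A = (-3) + 5 = 2 and det A = (-3)·5 - 0·8 = -15 - 0 = -15.
So p(s) = det(sI - A) = s^2 - 2s - 15.
Factor s^2 - 2s - 15: two numbers with sum 2 and product -15 are 5 and -3, so s^2 - 2s - 15 = (s - 5)(s + 3).
Hence p(s) = (s - 5) (s + 3), with roots -3, 5.
At least one eigenvalue has non-negative real part, so the system is not asymptotically stable.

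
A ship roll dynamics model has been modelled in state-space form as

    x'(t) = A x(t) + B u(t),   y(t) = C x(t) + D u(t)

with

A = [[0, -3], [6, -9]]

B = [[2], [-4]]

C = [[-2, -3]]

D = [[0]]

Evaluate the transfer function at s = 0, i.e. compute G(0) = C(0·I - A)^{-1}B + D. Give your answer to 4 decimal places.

-5.3333

G(0) = C(-A)^{-1}B + D = -C A^{-1} B + D.
det A = 18, so A^{-1} = (1/18)·adj(A) = [[-1/2, 1/6], [-1/3, 0]]
A^{-1} B = [-5/3, -2/3]^T
C A^{-1} B = 16/3
G(0) = D - C A^{-1} B = 0 - (16/3) = -16/3 ≈ -5.3333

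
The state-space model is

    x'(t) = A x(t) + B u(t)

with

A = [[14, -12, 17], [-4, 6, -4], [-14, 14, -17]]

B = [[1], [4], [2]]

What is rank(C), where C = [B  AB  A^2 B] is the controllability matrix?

AB = [[0], [12], [8]]
A^2B = [[-8], [40], [32]]
Controllability matrix C = [B  AB  A^2B] = [[1, 0, -8], [4, 12, 40], [2, 8, 32]]
The rows r1, r2, r3 of C are linearly dependent: 2·r1 - 2·r2 + 3·r3 = 0 (check each entry), so rank(C) ≤ 2.
The 2×2 minor from rows 1, 2, columns 1, 2 is 1·12 - 0·4 = 12 - 0 = 12 ≠ 0, so rank(C) = 2.
rank(C) = 2 < n = 3, so the pair (A, B) is not completely controllable.

2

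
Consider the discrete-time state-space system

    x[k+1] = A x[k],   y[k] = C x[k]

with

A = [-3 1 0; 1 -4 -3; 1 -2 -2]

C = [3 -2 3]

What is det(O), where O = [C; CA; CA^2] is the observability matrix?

CA = [[-8, 5, 0]]
CA^2 = [[29, -28, -15]]
Observability matrix O = [C; CA; CA^2] = [[3, -2, 3], [-8, 5, 0], [29, -28, -15]]
Expanding along the first row, det(O) = 3·(5·(-15) - 0·(-28)) - (-2)·((-8)·(-15) - 0·29) + 3·((-8)·(-28) - 5·29) = 3·(-75) - (-2)·120 + 3·79 = 252
Since det(O) ≠ 0, rank(O) = 3 and the system is completely observable.

252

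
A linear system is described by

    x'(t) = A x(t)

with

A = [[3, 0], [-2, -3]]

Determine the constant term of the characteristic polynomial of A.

For a 2×2 matrix, det(sI - A) = s^2 - (tr A)s + det A.
tr A = 0, det A = -9.
So p(s) = s^2 - 9.
The constant term is -9.

-9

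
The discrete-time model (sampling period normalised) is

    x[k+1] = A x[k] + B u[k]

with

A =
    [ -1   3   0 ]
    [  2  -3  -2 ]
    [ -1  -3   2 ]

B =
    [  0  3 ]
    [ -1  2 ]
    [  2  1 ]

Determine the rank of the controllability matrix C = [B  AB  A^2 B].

3

AB = [[-3, 3], [-1, -2], [7, -7]]
A^2B = [[0, -9], [-17, 26], [20, -11]]
Controllability matrix C = [B  AB  A^2B] = [[0, 3, -3, 3, 0, -9], [-1, 2, -1, -2, -17, 26], [2, 1, 7, -7, 20, -11]]
Take the 3×3 submatrix of C formed by columns 1, 2, 3: [[0, 3, -3], [-1, 2, -1], [2, 1, 7]]. Its determinant is 0·(2·7 - (-1)·1) - 3·((-1)·7 - (-1)·2) + (-3)·((-1)·1 - 2·2) = 0·15 - 3·(-5) + (-3)·(-5) = 30 ≠ 0.
So rank(C) ≥ 3; since C has 3 rows, rank(C) = 3.
rank(C) = 3 = n, so the pair (A, B) is completely controllable.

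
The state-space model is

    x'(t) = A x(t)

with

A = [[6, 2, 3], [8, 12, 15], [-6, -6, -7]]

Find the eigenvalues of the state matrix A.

2, 4, 5

det(sI - A) = s^3 - (tr A)s^2 + (M11 + M22 + M33)s - det A, where Mii is the 2×2 principal minor of A obtained by deleting row i and column i.
tr A = 6 + 12 + (-7) = 11; M11 = 12·(-7) - 15·(-6) = -84 - (-90) = 6; M22 = 6·(-7) - 3·(-6) = -42 - (-18) = -24; M33 = 6·12 - 2·8 = 72 - 16 = 56; sum of minors = 38.
det A = 6·(12·(-7) - 15·(-6)) - 2·(8·(-7) - 15·(-6)) + 3·(8·(-6) - 12·(-6)) = 6·6 - 2·34 + 3·24 = 40.
So p(s) = det(sI - A) = s^3 - 11s^2 + 38s - 40.
Rational-root test: any integer root divides -40. Testing small divisors, s = 2 works: p(2) = 8 + (-44) + 76 + (-40) = 0, so (s - 2) is a factor.
Dividing, p(s) = (s - 2)(s^2 - 9s + 20).
Factor s^2 - 9s + 20: two numbers with sum 9 and product 20 are 5 and 4, so s^2 - 9s + 20 = (s - 5)(s - 4).
Hence p(s) = (s - 5) (s - 4) (s - 2), with roots 2, 4, 5.
At least one eigenvalue has non-negative real part, so the system is not asymptotically stable.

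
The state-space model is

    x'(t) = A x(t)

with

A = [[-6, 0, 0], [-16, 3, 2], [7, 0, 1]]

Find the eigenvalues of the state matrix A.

det(sI - A) = s^3 - (tr A)s^2 + (M11 + M22 + M33)s - det A, where Mii is the 2×2 principal minor of A obtained by deleting row i and column i.
tr A = (-6) + 3 + 1 = -2; M11 = 3·1 - 2·0 = 3 - 0 = 3; M22 = (-6)·1 - 0·7 = -6 - 0 = -6; M33 = (-6)·3 - 0·(-16) = -18 - 0 = -18; sum of minors = -21.
det A = (-6)·(3·1 - 2·0) - 0·((-16)·1 - 2·7) + 0·((-16)·0 - 3·7) = (-6)·3 - 0·(-30) + 0·(-21) = -18.
So p(s) = det(sI - A) = s^3 + 2s^2 - 21s + 18.
Rational-root test: any integer root divides 18. Testing small divisors, s = 1 works: p(1) = 1 + 2 + (-21) + 18 = 0, so (s - 1) is a factor.
Dividing, p(s) = (s - 1)(s^2 + 3s - 18).
Factor s^2 + 3s - 18: two numbers with sum -3 and product -18 are 3 and -6, so s^2 + 3s - 18 = (s - 3)(s + 6).
Hence p(s) = (s - 3) (s - 1) (s + 6), with roots -6, 1, 3.
At least one eigenvalue has non-negative real part, so the system is not asymptotically stable.

-6, 1, 3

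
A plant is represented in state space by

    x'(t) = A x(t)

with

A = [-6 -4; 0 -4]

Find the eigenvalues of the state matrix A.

det(sI - A) = s^2 - (tr A)s + det A, with tr A = (-6) + (-4) = -10 and det A = (-6)·(-4) - (-4)·0 = 24 - 0 = 24.
So p(s) = det(sI - A) = s^2 + 10s + 24.
Factor s^2 + 10s + 24: two numbers with sum -10 and product 24 are -4 and -6, so s^2 + 10s + 24 = (s + 4)(s + 6).
Hence p(s) = (s + 4) (s + 6), with roots -6, -4.
All eigenvalues have negative real part, so the system is asymptotically stable.

-6, -4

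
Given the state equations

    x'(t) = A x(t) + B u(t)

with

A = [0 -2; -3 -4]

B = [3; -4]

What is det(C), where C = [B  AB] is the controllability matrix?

53

AB = [[8], [7]]
Controllability matrix C = [B  AB] = [[3, 8], [-4, 7]]
det(C) = 3·7 - 8·(-4) = 21 - (-32) = 53
Since det(C) ≠ 0, rank(C) = 2 and the system is completely controllable.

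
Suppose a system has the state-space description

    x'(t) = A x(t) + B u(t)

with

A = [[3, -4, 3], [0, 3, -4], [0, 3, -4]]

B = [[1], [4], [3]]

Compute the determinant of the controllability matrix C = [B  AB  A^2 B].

0

AB = [[-4], [0], [0]]
A^2B = [[-12], [0], [0]]
Controllability matrix C = [B  AB  A^2B] = [[1, -4, -12], [4, 0, 0], [3, 0, 0]]
Expanding along the first row, det(C) = 1·(0·0 - 0·0) - (-4)·(4·0 - 0·3) + (-12)·(4·0 - 0·3) = 1·0 - (-4)·0 + (-12)·0 = 0
Since det(C) = 0, rank(C) < 3 and the system is not completely controllable.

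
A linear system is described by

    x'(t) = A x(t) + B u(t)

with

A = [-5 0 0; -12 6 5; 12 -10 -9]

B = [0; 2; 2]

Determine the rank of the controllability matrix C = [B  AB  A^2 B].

AB = [[0], [22], [-38]]
A^2B = [[0], [-58], [122]]
Controllability matrix C = [B  AB  A^2B] = [[0, 0, 0], [2, 22, -58], [2, -38, 122]]
Row 1 of C is identically zero, so rank(C) ≤ 2.
The 2×2 minor from rows 2, 3, columns 1, 2 is 2·(-38) - 22·2 = -76 - 44 = -120 ≠ 0, so rank(C) = 2.
rank(C) = 2 < n = 3, so the pair (A, B) is not completely controllable.

2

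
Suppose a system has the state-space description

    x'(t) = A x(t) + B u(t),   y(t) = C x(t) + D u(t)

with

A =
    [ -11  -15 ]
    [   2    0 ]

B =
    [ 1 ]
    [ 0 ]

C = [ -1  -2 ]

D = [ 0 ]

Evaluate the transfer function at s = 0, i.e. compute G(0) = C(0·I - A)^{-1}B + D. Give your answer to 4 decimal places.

G(0) = C(-A)^{-1}B + D = -C A^{-1} B + D.
det A = 30, so A^{-1} = (1/30)·adj(A) = [[0, 1/2], [-1/15, -11/30]]
A^{-1} B = [0, -1/15]^T
C A^{-1} B = 2/15
G(0) = D - C A^{-1} B = 0 - (2/15) = -2/15 ≈ -0.1333

-0.1333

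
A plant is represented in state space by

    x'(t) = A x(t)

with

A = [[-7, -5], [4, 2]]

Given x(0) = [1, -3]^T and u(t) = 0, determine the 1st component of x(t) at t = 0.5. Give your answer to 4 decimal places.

1.8154

det(sI - A) = s^2 - (tr A)s + det A, with tr A = (-7) + 2 = -5 and det A = (-7)·2 - (-5)·4 = -14 - (-20) = 6.
So p(s) = det(sI - A) = s^2 + 5s + 6.
Factor s^2 + 5s + 6: two numbers with sum -5 and product 6 are -2 and -3, so s^2 + 5s + 6 = (s + 2)(s + 3).
Hence p(s) = (s + 2) (s + 3), with roots -3, -2.
The eigenvalues -3, -2 are distinct and real, so A is diagonalisable and x(t) = e^{At} x(0) = V diag(e^{λ_i t}) V^{-1} x(0), where the columns of V are the eigenvectors.
λ = -3: A - (-3)I = [[-4, -5], [4, 5]]. Row 1 gives (-4)·v1 + (-5)·v2 = 0, so take v_1 = [-5, 4]^T.
λ = -2: A - (-2)I = [[-5, -5], [4, 4]]. Row 1 gives (-5)·v1 + (-5)·v2 = 0, so take v_2 = [-1, 1]^T.
V = [v_1 v_2] = [[-5, -1], [4, 1]] has det V = -1, so V^{-1} = adj(V)/det V = [[-1, -1], [4, 5]].
Modal coordinates z(0) = V^{-1} x(0): (-1)·1 + (-1)·(-3) = 2; 4·1 + 5·(-3) = -11; so z(0) = [2, -11]^T.
x_1(t) = Σ_i (v_i)_1 · z_i(0) · e^{λ_i t} (row 1 of V times the modal terms).
x_1(0.5) = (-5)·2·e^{-3·0.5} + (-1)·(-11)·e^{-2·0.5} = (-10)·0.223130 + 11·0.367879 = 1.8154.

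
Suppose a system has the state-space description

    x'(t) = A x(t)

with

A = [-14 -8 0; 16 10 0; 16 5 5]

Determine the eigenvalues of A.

det(sI - A) = s^3 - (tr A)s^2 + (M11 + M22 + M33)s - det A, where Mii is the 2×2 principal minor of A obtained by deleting row i and column i.
tr A = (-14) + 10 + 5 = 1; M11 = 10·5 - 0·5 = 50 - 0 = 50; M22 = (-14)·5 - 0·16 = -70 - 0 = -70; M33 = (-14)·10 - (-8)·16 = -140 - (-128) = -12; sum of minors = -32.
det A = (-14)·(10·5 - 0·5) - (-8)·(16·5 - 0·16) + 0·(16·5 - 10·16) = (-14)·50 - (-8)·80 + 0·(-80) = -60.
So p(s) = det(sI - A) = s^3 - s^2 - 32s + 60.
Rational-root test: any integer root divides 60. Testing small divisors, s = 2 works: p(2) = 8 + (-4) + (-64) + 60 = 0, so (s - 2) is a factor.
Dividing, p(s) = (s - 2)(s^2 + s - 30).
Factor s^2 + s - 30: two numbers with sum -1 and product -30 are 5 and -6, so s^2 + s - 30 = (s - 5)(s + 6).
Hence p(s) = (s - 5) (s - 2) (s + 6), with roots -6, 2, 5.
At least one eigenvalue has non-negative real part, so the system is not asymptotically stable.

-6, 2, 5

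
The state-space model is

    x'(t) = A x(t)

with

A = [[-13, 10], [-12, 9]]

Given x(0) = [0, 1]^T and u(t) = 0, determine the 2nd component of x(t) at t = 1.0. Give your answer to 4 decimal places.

det(sI - A) = s^2 - (tr A)s + det A, with tr A = (-13) + 9 = -4 and det A = (-13)·9 - 10·(-12) = -117 - (-120) = 3.
So p(s) = det(sI - A) = s^2 + 4s + 3.
Factor s^2 + 4s + 3: two numbers with sum -4 and product 3 are -1 and -3, so s^2 + 4s + 3 = (s + 1)(s + 3).
Hence p(s) = (s + 1) (s + 3), with roots -3, -1.
The eigenvalues -3, -1 are distinct and real, so A is diagonalisable and x(t) = e^{At} x(0) = V diag(e^{λ_i t}) V^{-1} x(0), where the columns of V are the eigenvectors.
λ = -3: A - (-3)I = [[-10, 10], [-12, 12]]. Row 1 gives (-10)·v1 + 10·v2 = 0, so take v_1 = [-1, -1]^T.
λ = -1: A - (-1)I = [[-12, 10], [-12, 10]]. Row 1 gives (-12)·v1 + 10·v2 = 0, so take v_2 = [-5, -6]^T.
V = [v_1 v_2] = [[-1, -5], [-1, -6]] has det V = 1, so V^{-1} = adj(V)/det V = [[-6, 5], [1, -1]].
Modal coordinates z(0) = V^{-1} x(0): (-6)·0 + 5·1 = 5; 1·0 + (-1)·1 = -1; so z(0) = [5, -1]^T.
x_2(t) = Σ_i (v_i)_2 · z_i(0) · e^{λ_i t} (row 2 of V times the modal terms).
x_2(1.0) = (-1)·5·e^{-3·1.0} + (-6)·(-1)·e^{-1·1.0} = (-5)·0.049787 + 6·0.367879 = 1.9583.

1.9583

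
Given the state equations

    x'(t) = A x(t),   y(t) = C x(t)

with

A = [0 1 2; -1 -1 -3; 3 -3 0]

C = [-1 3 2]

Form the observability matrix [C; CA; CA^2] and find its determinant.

CA = [[3, -10, -11]]
CA^2 = [[-23, 46, 36]]
Observability matrix O = [C; CA; CA^2] = [[-1, 3, 2], [3, -10, -11], [-23, 46, 36]]
Expanding along the first row, det(O) = (-1)·((-10)·36 - (-11)·46) - 3·(3·36 - (-11)·(-23)) + 2·(3·46 - (-10)·(-23)) = (-1)·146 - 3·(-145) + 2·(-92) = 105
Since det(O) ≠ 0, rank(O) = 3 and the system is completely observable.

105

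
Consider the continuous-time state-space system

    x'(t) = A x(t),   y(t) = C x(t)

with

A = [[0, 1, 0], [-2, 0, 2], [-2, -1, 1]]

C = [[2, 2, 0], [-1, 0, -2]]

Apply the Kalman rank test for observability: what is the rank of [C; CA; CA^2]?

3

CA = [[-4, 2, 4], [4, 1, -2]]
CA^2 = [[-12, -8, 8], [2, 6, 0]]
Observability matrix O = [C; CA; CA^2] = [[2, 2, 0], [-1, 0, -2], [-4, 2, 4], [4, 1, -2], [-12, -8, 8], [2, 6, 0]]
Take the 3×3 submatrix of O formed by rows 1, 2, 3: [[2, 2, 0], [-1, 0, -2], [-4, 2, 4]]. Its determinant is 2·(0·4 - (-2)·2) - 2·((-1)·4 - (-2)·(-4)) + 0·((-1)·2 - 0·(-4)) = 2·4 - 2·(-12) + 0·(-2) = 32 ≠ 0.
So rank(O) ≥ 3; since O has 3 columns, rank(O) = 3.
rank(O) = 3 = n, so the pair (A, C) is completely observable.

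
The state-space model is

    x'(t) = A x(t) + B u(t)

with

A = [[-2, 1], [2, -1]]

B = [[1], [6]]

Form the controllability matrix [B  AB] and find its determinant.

AB = [[4], [-4]]
Controllability matrix C = [B  AB] = [[1, 4], [6, -4]]
det(C) = 1·(-4) - 4·6 = -4 - 24 = -28
Since det(C) ≠ 0, rank(C) = 2 and the system is completely controllable.

-28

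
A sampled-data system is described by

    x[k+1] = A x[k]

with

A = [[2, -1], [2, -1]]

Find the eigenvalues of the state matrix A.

det(zI - A) = z^2 - (tr A)z + det A, with tr A = 2 + (-1) = 1 and det A = 2·(-1) - (-1)·2 = -2 - (-2) = 0.
So p(z) = det(zI - A) = z^2 - z.
Factor z^2 - z: two numbers with sum 1 and product 0 are 1 and 0, so z^2 - z = z(z - 1).
Hence p(z) = z (z - 1), with roots 0, 1.

0, 1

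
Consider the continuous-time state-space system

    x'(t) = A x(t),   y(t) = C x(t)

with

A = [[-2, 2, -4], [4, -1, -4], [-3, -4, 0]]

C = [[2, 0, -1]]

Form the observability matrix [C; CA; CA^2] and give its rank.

3

CA = [[-1, 8, -8]]
CA^2 = [[58, 22, -28]]
Observability matrix O = [C; CA; CA^2] = [[2, 0, -1], [-1, 8, -8], [58, 22, -28]]
det(O) = 2·(8·(-28) - (-8)·22) - 0·((-1)·(-28) - (-8)·58) + (-1)·((-1)·22 - 8·58) = 2·(-48) - 0·492 + (-1)·(-486) = 390 ≠ 0, so rank(O) = 3.
rank(O) = 3 = n, so the pair (A, C) is completely observable.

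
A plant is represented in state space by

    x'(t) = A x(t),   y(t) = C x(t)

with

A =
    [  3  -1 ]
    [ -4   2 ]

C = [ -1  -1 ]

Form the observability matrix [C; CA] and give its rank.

2

CA = [[1, -1]]
Observability matrix O = [C; CA] = [[-1, -1], [1, -1]]
det(O) = (-1)·(-1) - (-1)·1 = 1 - (-1) = 2 ≠ 0, so rank(O) = 2.
rank(O) = 2 = n, so the pair (A, C) is completely observable.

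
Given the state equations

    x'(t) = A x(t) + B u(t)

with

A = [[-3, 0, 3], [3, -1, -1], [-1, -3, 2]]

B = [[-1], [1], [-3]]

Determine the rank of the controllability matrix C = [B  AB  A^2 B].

AB = [[-6], [-1], [-8]]
A^2B = [[-6], [-9], [-7]]
Controllability matrix C = [B  AB  A^2B] = [[-1, -6, -6], [1, -1, -9], [-3, -8, -7]]
det(C) = (-1)·((-1)·(-7) - (-9)·(-8)) - (-6)·(1·(-7) - (-9)·(-3)) + (-6)·(1·(-8) - (-1)·(-3)) = (-1)·(-65) - (-6)·(-34) + (-6)·(-11) = -73 ≠ 0, so rank(C) = 3.
rank(C) = 3 = n, so the pair (A, B) is completely controllable.

3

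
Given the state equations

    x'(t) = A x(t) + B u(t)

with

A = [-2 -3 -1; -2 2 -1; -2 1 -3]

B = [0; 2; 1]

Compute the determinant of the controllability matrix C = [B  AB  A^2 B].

AB = [[-7], [3], [-1]]
A^2B = [[6], [21], [20]]
Controllability matrix C = [B  AB  A^2B] = [[0, -7, 6], [2, 3, 21], [1, -1, 20]]
Expanding along the first row, det(C) = 0·(3·20 - 21·(-1)) - (-7)·(2·20 - 21·1) + 6·(2·(-1) - 3·1) = 0·81 - (-7)·19 + 6·(-5) = 103
Since det(C) ≠ 0, rank(C) = 3 and the system is completely controllable.

103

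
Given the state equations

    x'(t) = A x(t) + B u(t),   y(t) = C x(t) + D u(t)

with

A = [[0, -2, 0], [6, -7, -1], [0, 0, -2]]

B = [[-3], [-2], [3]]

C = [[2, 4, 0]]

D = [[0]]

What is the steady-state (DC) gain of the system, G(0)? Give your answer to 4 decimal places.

-8.3333

G(0) = C(-A)^{-1}B + D = -C A^{-1} B + D.
det A = -24, so A^{-1} = (1/-24)·adj(A) = [[-7/12, 1/6, -1/12], [-1/2, 0, 0], [0, 0, -1/2]]
A^{-1} B = [7/6, 3/2, -3/2]^T
C A^{-1} B = 25/3
G(0) = D - C A^{-1} B = 0 - (25/3) = -25/3 ≈ -8.3333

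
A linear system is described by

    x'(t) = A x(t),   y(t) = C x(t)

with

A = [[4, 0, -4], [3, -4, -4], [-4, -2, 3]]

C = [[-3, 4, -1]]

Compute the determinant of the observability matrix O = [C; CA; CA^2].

CA = [[4, -14, -7]]
CA^2 = [[2, 70, 19]]
Observability matrix O = [C; CA; CA^2] = [[-3, 4, -1], [4, -14, -7], [2, 70, 19]]
Expanding along the first row, det(O) = (-3)·((-14)·19 - (-7)·70) - 4·(4·19 - (-7)·2) + (-1)·(4·70 - (-14)·2) = (-3)·224 - 4·90 + (-1)·308 = -1340
Since det(O) ≠ 0, rank(O) = 3 and the system is completely observable.

-1340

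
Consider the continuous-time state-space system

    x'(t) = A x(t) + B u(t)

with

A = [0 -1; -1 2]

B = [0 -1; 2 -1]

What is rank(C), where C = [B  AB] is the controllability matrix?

2

AB = [[-2, 1], [4, -1]]
Controllability matrix C = [B  AB] = [[0, -1, -2, 1], [2, -1, 4, -1]]
Take the 2×2 submatrix of C formed by columns 1, 2: [[0, -1], [2, -1]]. Its determinant is 0·(-1) - (-1)·2 = 0 - (-2) = 2 ≠ 0.
So rank(C) ≥ 2; since C has 2 rows, rank(C) = 2.
rank(C) = 2 = n, so the pair (A, B) is completely controllable.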